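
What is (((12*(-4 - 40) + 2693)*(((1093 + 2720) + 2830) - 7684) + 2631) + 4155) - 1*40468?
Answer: -2287447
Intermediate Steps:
(((12*(-4 - 40) + 2693)*(((1093 + 2720) + 2830) - 7684) + 2631) + 4155) - 1*40468 = (((12*(-44) + 2693)*((3813 + 2830) - 7684) + 2631) + 4155) - 40468 = (((-528 + 2693)*(6643 - 7684) + 2631) + 4155) - 40468 = ((2165*(-1041) + 2631) + 4155) - 40468 = ((-2253765 + 2631) + 4155) - 40468 = (-2251134 + 4155) - 40468 = -2246979 - 40468 = -2287447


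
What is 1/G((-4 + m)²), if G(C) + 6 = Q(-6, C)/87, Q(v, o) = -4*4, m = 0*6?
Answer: -87/538 ≈ -0.16171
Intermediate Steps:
m = 0
Q(v, o) = -16
G(C) = -538/87 (G(C) = -6 - 16/87 = -538/87)
1/G((-4 + m)²) = 1/(-538/87) = -87/538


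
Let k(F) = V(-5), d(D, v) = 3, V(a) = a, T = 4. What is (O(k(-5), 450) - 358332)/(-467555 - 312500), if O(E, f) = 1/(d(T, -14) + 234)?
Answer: 84924683/184873035 ≈ 0.45937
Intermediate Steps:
k(F) = -5
O(E, f) = 1/237 (O(E, f) = 1/(3 + 234) = 1/237)
(O(k(-5), 450) - 358332)/(-467555 - 312500) = (1/237 - 358332)/(-467555 - 312500) = -84924683/237/(-780055) = -84924683/237*(-1/780055) = 84924683/184873035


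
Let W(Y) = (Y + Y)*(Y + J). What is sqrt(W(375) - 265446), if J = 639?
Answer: 3*sqrt(55006) ≈ 703.60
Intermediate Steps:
W(Y) = 2*Y*(639 + Y) (W(Y) = (Y + Y)*(Y + 639) = (2*Y)*(639 + Y) = 2*Y*(639 + Y))
sqrt(W(375) - 265446) = sqrt(2*375*(639 + 375) - 265446) = sqrt(2*375*1014 - 265446) = sqrt(760500 - 265446) = sqrt(495054) = 3*sqrt(55006)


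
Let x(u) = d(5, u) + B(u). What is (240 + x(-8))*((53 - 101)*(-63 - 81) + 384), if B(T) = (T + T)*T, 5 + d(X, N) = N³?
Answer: -1087104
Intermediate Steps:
d(X, N) = -5 + N³
B(T) = 2*T² (B(T) = (2*T)*T = 2*T²)
x(u) = -5 + u³ + 2*u² (x(u) = (-5 + u³) + 2*u² = -5 + u³ + 2*u²)
(240 + x(-8))*((53 - 101)*(-63 - 81) + 384) = (240 + (-5 + (-8)³ + 2*(-8)²))*((53 - 101)*(-63 - 81) + 384) = (240 + (-5 - 512 + 2*64))*(-48*(-144) + 384) = (240 + (-5 - 512 + 128))*(6912 + 384) = (240 - 389)*7296 = -149*7296 = -1087104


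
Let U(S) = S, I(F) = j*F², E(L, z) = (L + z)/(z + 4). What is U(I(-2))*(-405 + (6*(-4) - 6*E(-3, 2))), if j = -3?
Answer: 5136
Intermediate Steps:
E(L, z) = (L + z)/(4 + z)
I(F) = -3*F²
U(I(-2))*(-405 + (6*(-4) - 6*E(-3, 2))) = (-3*(-2)²)*(-405 + (6*(-4) - 6*(-3 + 2)/(4 + 2))) = (-3*4)*(-405 + (-24 - 6*(-1)/6)) = -12*(-405 + (-24 - (-1))) = -12*(-405 + (-24 - 6*(-⅙))) = -12*(-405 + (-24 + 1)) = -12*(-405 - 23) = -12*(-428) = 5136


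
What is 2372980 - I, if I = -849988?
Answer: 3222968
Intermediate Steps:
2372980 - I = 2372980 - 1*(-849988) = 2372980 + 849988 = 3222968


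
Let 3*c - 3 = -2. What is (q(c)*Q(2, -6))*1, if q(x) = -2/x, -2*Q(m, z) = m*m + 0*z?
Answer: 12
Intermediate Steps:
c = ⅓ (c = 1 + (⅓)*(-2) = 1 - ⅔ = ⅓ ≈ 0.33333)
Q(m, z) = -m²/2 (Q(m, z) = -(m*m + 0*z)/2 = -(m² + 0)/2 = -m²/2)
(q(c)*Q(2, -6))*1 = ((-2/⅓)*(-½*2²))*1 = ((-2*3)*(-½*4))*1 = -6*(-2)*1 = 12*1 = 12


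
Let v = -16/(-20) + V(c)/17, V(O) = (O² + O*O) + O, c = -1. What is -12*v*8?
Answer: -7008/85 ≈ -82.447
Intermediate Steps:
V(O) = O + 2*O² (V(O) = (O² + O²) + O = 2*O² + O = O + 2*O²)
v = 73/85 (v = -16/(-20) - (1 + 2*(-1))/17 = -16*(-1/20) - (1 - 2)*(1/17) = ⅘ - 1*(-1)*(1/17) = ⅘ + 1*(1/17) = ⅘ + 1/17 = 73/85 ≈ 0.85882)
-12*v*8 = -12*73/85*8 = -876/85*8 = -7008/85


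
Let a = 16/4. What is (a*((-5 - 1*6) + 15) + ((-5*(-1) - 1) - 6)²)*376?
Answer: 7520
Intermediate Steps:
a = 4 (a = 16*(¼) = 4)
(a*((-5 - 1*6) + 15) + ((-5*(-1) - 1) - 6)²)*376 = (4*((-5 - 1*6) + 15) + ((-5*(-1) - 1) - 6)²)*376 = (4*((-5 - 6) + 15) + ((5 - 1) - 6)²)*376 = (4*(-11 + 15) + (4 - 6)²)*376 = (4*4 + (-2)²)*376 = (16 + 4)*376 = 20*376 = 7520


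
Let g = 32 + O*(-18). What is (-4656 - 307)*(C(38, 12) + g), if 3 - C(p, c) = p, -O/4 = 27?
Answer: -9633183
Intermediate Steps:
O = -108 (O = -4*27 = -108)
C(p, c) = 3 - p
g = 1976 (g = 32 - 108*(-18) = 32 + 1944 = 1976)
(-4656 - 307)*(C(38, 12) + g) = (-4656 - 307)*((3 - 1*38) + 1976) = -4963*((3 - 38) + 1976) = -4963*(-35 + 1976) = -4963*1941 = -9633183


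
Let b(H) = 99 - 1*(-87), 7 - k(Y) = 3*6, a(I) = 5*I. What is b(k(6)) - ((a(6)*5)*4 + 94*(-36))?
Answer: 2970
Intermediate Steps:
k(Y) = -11 (k(Y) = 7 - 3*6 = 7 - 1*18 = 7 - 18 = -11)
b(H) = 186 (b(H) = 99 + 87 = 186)
b(k(6)) - ((a(6)*5)*4 + 94*(-36)) = 186 - (((5*6)*5)*4 + 94*(-36)) = 186 - ((30*5)*4 - 3384) = 186 - (150*4 - 3384) = 186 - (600 - 3384) = 186 - 1*(-2784) = 186 + 2784 = 2970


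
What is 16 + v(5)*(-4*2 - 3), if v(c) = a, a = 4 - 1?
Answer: -17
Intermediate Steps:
a = 3
v(c) = 3
16 + v(5)*(-4*2 - 3) = 16 + 3*(-4*2 - 3) = 16 + 3*(-8 - 3) = 16 + 3*(-11) = 16 - 33 = -17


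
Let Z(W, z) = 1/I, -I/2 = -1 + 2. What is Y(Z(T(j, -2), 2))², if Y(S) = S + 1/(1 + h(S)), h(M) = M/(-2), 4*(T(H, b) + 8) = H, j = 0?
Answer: 9/100 ≈ 0.090000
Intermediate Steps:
T(H, b) = -8 + H/4
h(M) = -M/2 (h(M) = M*(-½) = -M/2)
I = -2 (I = -2*(-1 + 2) = -2*1 = -2)
Z(W, z) = -½ (Z(W, z) = 1/(-2) = -½)
Y(S) = S + 1/(1 - S/2)
Y(Z(T(j, -2), 2))² = ((-2 + (-½)² - 2*(-½))/(-2 - ½))² = ((-2 + ¼ + 1)/(-5/2))² = (-⅖*(-¾))² = (3/10)² = 9/100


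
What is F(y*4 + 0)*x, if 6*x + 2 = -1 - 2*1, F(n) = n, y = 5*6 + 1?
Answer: -310/3 ≈ -103.33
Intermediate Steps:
y = 31 (y = 30 + 1 = 31)
x = -5/6 (x = -1/3 + (-1 - 2*1)/6 = -1/3 + (-1 - 2)/6 = -1/3 + (1/6)*(-3) = -1/3 - 1/2 = -5/6 ≈ -0.83333)
F(y*4 + 0)*x = (31*4 + 0)*(-5/6) = (124 + 0)*(-5/6) = 124*(-5/6) = -310/3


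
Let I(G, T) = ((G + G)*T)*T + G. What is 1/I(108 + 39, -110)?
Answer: 1/3557547 ≈ 2.8109e-7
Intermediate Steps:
I(G, T) = G + 2*G*T**2 (I(G, T) = ((2*G)*T)*T + G = (2*G*T)*T + G = 2*G*T**2 + G = G + 2*G*T**2)
1/I(108 + 39, -110) = 1/((108 + 39)*(1 + 2*(-110)**2)) = 1/(147*(1 + 2*12100)) = 1/(147*(1 + 24200)) = 1/(147*24201) = 1/3557547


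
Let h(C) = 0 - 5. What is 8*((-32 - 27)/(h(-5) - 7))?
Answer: 118/3 ≈ 39.333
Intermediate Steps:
h(C) = -5
8*((-32 - 27)/(h(-5) - 7)) = 8*((-32 - 27)/(-5 - 7)) = 8*(-59/(-12)) = 8*(-59*(-1/12)) = 8*(59/12) = 118/3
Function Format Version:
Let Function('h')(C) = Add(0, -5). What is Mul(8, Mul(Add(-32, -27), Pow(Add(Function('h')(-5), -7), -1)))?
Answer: Rational(118, 3) ≈ 39.333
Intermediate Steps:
Function('h')(C) = -5
Mul(8, Mul(Add(-32, -27), Pow(Add(Function('h')(-5), -7), -1))) = Mul(8, Mul(Add(-32, -27), Pow(Add(-5, -7), -1))) = Mul(8, Mul(-59, Pow(-12, -1))) = Mul(8, Mul(-59, Rational(-1, 12))) = Mul(8, Rational(59, 12)) = Rational(118, 3)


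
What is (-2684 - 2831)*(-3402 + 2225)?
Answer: 6491155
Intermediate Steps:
(-2684 - 2831)*(-3402 + 2225) = -5515*(-1177) = 6491155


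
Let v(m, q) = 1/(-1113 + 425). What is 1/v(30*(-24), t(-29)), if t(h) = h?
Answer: -688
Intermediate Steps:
v(m, q) = -1/688 (v(m, q) = 1/(-688) = -1/688)
1/v(30*(-24), t(-29)) = 1/(-1/688) = -688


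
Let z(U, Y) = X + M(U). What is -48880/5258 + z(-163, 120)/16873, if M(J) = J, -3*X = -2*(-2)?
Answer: -1238424457/133077351 ≈ -9.3060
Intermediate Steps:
X = -4/3 (X = -(-2)*(-2)/3 = -1/3*4 = -4/3 ≈ -1.3333)
z(U, Y) = -4/3 + U
-48880/5258 + z(-163, 120)/16873 = -48880/5258 + (-4/3 - 163)/16873 = -48880*1/5258 - 493/3*1/16873 = -24440/2629 - 493/50619 = -1238424457/133077351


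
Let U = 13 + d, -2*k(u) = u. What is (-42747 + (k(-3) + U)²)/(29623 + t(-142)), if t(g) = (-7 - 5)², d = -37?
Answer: -9939/7004 ≈ -1.4190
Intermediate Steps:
k(u) = -u/2
t(g) = 144 (t(g) = (-12)² = 144)
U = -24 (U = 13 - 37 = -24)
(-42747 + (k(-3) + U)²)/(29623 + t(-142)) = (-42747 + (-½*(-3) - 24)²)/(29623 + 144) = (-42747 + (3/2 - 24)²)/29767 = (-42747 + (-45/2)²)*(1/29767) = (-42747 + 2025/4)*(1/29767) = -168963/4*1/29767 = -9939/7004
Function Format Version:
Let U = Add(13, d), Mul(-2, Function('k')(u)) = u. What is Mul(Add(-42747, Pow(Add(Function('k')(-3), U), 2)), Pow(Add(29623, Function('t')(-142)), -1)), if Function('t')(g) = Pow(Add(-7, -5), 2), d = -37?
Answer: Rational(-9939, 7004) ≈ -1.4190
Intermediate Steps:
Function('k')(u) = Mul(Rational(-1, 2), u)
Function('t')(g) = 144 (Function('t')(g) = Pow(-12, 2) = 144)
U = -24 (U = Add(13, -37) = -24)
Mul(Add(-42747, Pow(Add(Function('k')(-3), U), 2)), Pow(Add(29623, Function('t')(-142)), -1)) = Mul(Add(-42747, Pow(Add(Mul(Rational(-1, 2), -3), -24), 2)), Pow(Add(29623, 144), -1)) = Mul(Add(-42747, Pow(Add(Rational(3, 2), -24), 2)), Pow(29767, -1)) = Mul(Add(-42747, Pow(Rational(-45, 2), 2)), Rational(1, 29767)) = Mul(Add(-42747, Rational(2025, 4)), Rational(1, 29767)) = Mul(Rational(-168963, 4), Rational(1, 29767)) = Rational(-9939, 7004)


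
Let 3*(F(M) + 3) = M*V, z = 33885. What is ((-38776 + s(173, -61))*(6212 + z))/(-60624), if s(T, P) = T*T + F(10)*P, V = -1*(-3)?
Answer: 185929789/30312 ≈ 6133.9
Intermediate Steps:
V = 3
F(M) = -3 + M (F(M) = -3 + (M*3)/3 = -3 + (3*M)/3 = -3 + M)
s(T, P) = T² + 7*P (s(T, P) = T*T + (-3 + 10)*P = T² + 7*P)
((-38776 + s(173, -61))*(6212 + z))/(-60624) = ((-38776 + (173² + 7*(-61)))*(6212 + 33885))/(-60624) = ((-38776 + (29929 - 427))*40097)*(-1/60624) = ((-38776 + 29502)*40097)*(-1/60624) = -9274*40097*(-1/60624) = -371859578*(-1/60624) = 185929789/30312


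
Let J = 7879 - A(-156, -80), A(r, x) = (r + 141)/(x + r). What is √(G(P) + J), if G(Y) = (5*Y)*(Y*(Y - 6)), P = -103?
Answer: I*√80397538909/118 ≈ 2402.9*I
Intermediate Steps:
G(Y) = 5*Y²*(-6 + Y) (G(Y) = (5*Y)*(Y*(-6 + Y)) = 5*Y²*(-6 + Y))
A(r, x) = (141 + r)/(r + x)
J = 1859429/236 (J = 7879 - (141 - 156)/(-156 - 80) = 7879 - (-15)/(-236) = 7879 - (-1)*(-15)/236 = 7879 - 1*15/236 = 7879 - 15/236 = 1859429/236 ≈ 7878.9)
√(G(P) + J) = √(5*(-103)²*(-6 - 103) + 1859429/236) = √(5*10609*(-109) + 1859429/236) = √(-5781905 + 1859429/236) = √(-1362670151/236) = I*√80397538909/118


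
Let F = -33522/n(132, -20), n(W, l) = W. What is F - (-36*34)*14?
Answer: 371405/22 ≈ 16882.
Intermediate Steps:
F = -5587/22 (F = -33522/132 = -33522*1/132 = -5587/22 ≈ -253.95)
F - (-36*34)*14 = -5587/22 - (-36*34)*14 = -5587/22 - (-1224)*14 = -5587/22 - 1*(-17136) = -5587/22 + 17136 = 371405/22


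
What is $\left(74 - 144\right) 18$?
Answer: $-1260$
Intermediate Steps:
$\left(74 - 144\right) 18 = \left(-70\right) 18 = -1260$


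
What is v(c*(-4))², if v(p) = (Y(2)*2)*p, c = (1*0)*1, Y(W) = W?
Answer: 0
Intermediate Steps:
c = 0 (c = 0*1 = 0)
v(p) = 4*p (v(p) = (2*2)*p = 4*p)
v(c*(-4))² = (4*(0*(-4)))² = (4*0)² = 0² = 0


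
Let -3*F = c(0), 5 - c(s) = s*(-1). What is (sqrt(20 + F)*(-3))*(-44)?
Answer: 44*sqrt(165) ≈ 565.19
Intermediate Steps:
c(s) = 5 + s (c(s) = 5 - s*(-1) = 5 - (-1)*s = 5 + s)
F = -5/3 (F = -(5 + 0)/3 = -1/3*5 = -5/3 ≈ -1.6667)
(sqrt(20 + F)*(-3))*(-44) = (sqrt(20 - 5/3)*(-3))*(-44) = (sqrt(55/3)*(-3))*(-44) = ((sqrt(165)/3)*(-3))*(-44) = -sqrt(165)*(-44) = 44*sqrt(165)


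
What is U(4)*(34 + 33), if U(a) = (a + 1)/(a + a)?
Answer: 335/8 ≈ 41.875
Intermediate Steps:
U(a) = (1 + a)/(2*a) (U(a) = (1 + a)/((2*a)) = (1 + a)*(1/(2*a)) = (1 + a)/(2*a))
U(4)*(34 + 33) = ((½)*(1 + 4)/4)*(34 + 33) = ((½)*(¼)*5)*67 = (5/8)*67 = 335/8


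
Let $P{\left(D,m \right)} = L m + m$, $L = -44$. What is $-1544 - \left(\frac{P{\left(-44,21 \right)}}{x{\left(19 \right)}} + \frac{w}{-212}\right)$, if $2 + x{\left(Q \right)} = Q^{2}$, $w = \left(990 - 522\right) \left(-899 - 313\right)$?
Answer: $- \frac{80237465}{19027} \approx -4217.0$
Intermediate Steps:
$w = -567216$ ($w = 468 \left(-1212\right) = -567216$)
$x{\left(Q \right)} = -2 + Q^{2}$
$P{\left(D,m \right)} = - 43 m$ ($P{\left(D,m \right)} = - 44 m + m = - 43 m$)
$-1544 - \left(\frac{P{\left(-44,21 \right)}}{x{\left(19 \right)}} + \frac{w}{-212}\right) = -1544 - \left(\frac{\left(-43\right) 21}{-2 + 19^{2}} - \frac{567216}{-212}\right) = -1544 - \left(- \frac{903}{-2 + 361} - - \frac{141804}{53}\right) = -1544 - \left(- \frac{903}{359} + \frac{141804}{53}\right) = -1544 - \frac{50859777}{19027} = - \frac{80237465}{19027}$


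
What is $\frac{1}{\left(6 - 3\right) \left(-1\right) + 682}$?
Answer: $\frac{1}{679} \approx 0.0014728$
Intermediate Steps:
$\frac{1}{\left(6 - 3\right) \left(-1\right) + 682} = \frac{1}{3 \left(-1\right) + 682} = \frac{1}{-3 + 682} = \frac{1}{679}$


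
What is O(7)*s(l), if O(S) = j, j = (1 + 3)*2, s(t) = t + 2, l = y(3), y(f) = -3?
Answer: -8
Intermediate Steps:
l = -3
s(t) = 2 + t
j = 8 (j = 4*2 = 8)
O(S) = 8
O(7)*s(l) = 8*(2 - 3) = 8*(-1) = -8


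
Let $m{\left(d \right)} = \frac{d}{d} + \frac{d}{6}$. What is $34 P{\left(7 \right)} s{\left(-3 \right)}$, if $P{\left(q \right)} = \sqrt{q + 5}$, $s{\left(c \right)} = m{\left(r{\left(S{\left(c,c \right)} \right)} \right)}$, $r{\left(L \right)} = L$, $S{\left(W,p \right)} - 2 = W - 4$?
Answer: $\frac{34 \sqrt{3}}{3} \approx 19.63$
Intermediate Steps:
$S{\left(W,p \right)} = -2 + W$ ($S{\left(W,p \right)} = 2 + \left(W - 4\right) = 2 + \left(-4 + W\right) = -2 + W$)
$m{\left(d \right)} = 1 + \frac{d}{6}$ ($m{\left(d \right)} = 1 + d \frac{1}{6} = 1 + \frac{d}{6}$)
$s{\left(c \right)} = \frac{2}{3} + \frac{c}{6}$ ($s{\left(c \right)} = 1 + \frac{-2 + c}{6} = 1 + \left(- \frac{1}{3} + \frac{c}{6}\right) = \frac{2}{3} + \frac{c}{6}$)
$P{\left(q \right)} = \sqrt{5 + q}$
$34 P{\left(7 \right)} s{\left(-3 \right)} = 34 \sqrt{5 + 7} \left(\frac{2}{3} + \frac{1}{6} \left(-3\right)\right) = 34 \sqrt{12} \left(\frac{2}{3} - \frac{1}{2}\right) = 34 \cdot 2 \sqrt{3} \cdot \frac{1}{6} = 68 \sqrt{3} \cdot \frac{1}{6} = \frac{34 \sqrt{3}}{3}$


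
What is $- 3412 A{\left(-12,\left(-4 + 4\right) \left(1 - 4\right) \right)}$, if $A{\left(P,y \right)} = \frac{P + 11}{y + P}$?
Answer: $- \frac{853}{3} \approx -284.33$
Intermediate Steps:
$A{\left(P,y \right)} = \frac{11 + P}{P + y}$
$- 3412 A{\left(-12,\left(-4 + 4\right) \left(1 - 4\right) \right)} = - 3412 \frac{11 - 12}{-12 + \left(-4 + 4\right) \left(1 - 4\right)} = - 3412 \frac{1}{-12 + 0 \left(-3\right)} \left(-1\right) = - 3412 \frac{1}{-12 + 0} \left(-1\right) = - 3412 \frac{1}{-12} \left(-1\right) = - 3412 \left(\left(- \frac{1}{12}\right) \left(-1\right)\right) = \left(-3412\right) \frac{1}{12} = - \frac{853}{3}$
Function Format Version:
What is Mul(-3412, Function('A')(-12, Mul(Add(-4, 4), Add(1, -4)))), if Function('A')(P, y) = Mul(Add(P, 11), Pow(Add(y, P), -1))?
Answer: Rational(-853, 3) ≈ -284.33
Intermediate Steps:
Function('A')(P, y) = Mul(Pow(Add(P, y), -1), Add(11, P)) (Function('A')(P, y) = Mul(Add(11, P), Pow(Add(P, y), -1)) = Mul(Pow(Add(P, y), -1), Add(11, P)))
Mul(-3412, Function('A')(-12, Mul(Add(-4, 4), Add(1, -4)))) = Mul(-3412, Mul(Pow(Add(-12, Mul(Add(-4, 4), Add(1, -4))), -1), Add(11, -12))) = Mul(-3412, Mul(Pow(Add(-12, Mul(0, -3)), -1), -1)) = Mul(-3412, Mul(Pow(Add(-12, 0), -1), -1)) = Mul(-3412, Mul(Pow(-12, -1), -1)) = Mul(-3412, Mul(Rational(-1, 12), -1)) = Mul(-3412, Rational(1, 12)) = Rational(-853, 3)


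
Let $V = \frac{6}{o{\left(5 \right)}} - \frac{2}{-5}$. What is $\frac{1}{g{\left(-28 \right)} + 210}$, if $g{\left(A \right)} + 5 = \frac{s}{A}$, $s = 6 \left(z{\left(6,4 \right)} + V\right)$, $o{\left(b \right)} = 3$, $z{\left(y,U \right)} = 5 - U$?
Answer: $\frac{70}{14299} \approx 0.0048954$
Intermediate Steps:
$V = \frac{12}{5}$ ($V = \frac{6}{3} - \frac{2}{-5} = 6 \cdot \frac{1}{3} - - \frac{2}{5} = 2 + \frac{2}{5} = \frac{12}{5} \approx 2.4$)
$s = \frac{102}{5}$ ($s = 6 \left(\left(5 - 4\right) + \frac{12}{5}\right) = 6 \left(1 + \frac{12}{5}\right) = 6 \cdot \frac{17}{5} = \frac{102}{5} \approx 20.4$)
$g{\left(A \right)} = -5 + \frac{102}{5 A}$
$\frac{1}{g{\left(-28 \right)} + 210} = \frac{1}{\left(-5 + \frac{102}{5 \left(-28\right)}\right) + 210} = \frac{1}{\left(-5 + \frac{102}{5} \left(- \frac{1}{28}\right)\right) + 210} = \frac{1}{\left(-5 - \frac{51}{70}\right) + 210} = \frac{1}{- \frac{401}{70} + 210} = \frac{1}{\frac{14299}{70}} = \frac{70}{14299}$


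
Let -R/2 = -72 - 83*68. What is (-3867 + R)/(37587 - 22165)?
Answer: 7565/15422 ≈ 0.49053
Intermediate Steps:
R = 11432 (R = -2*(-72 - 83*68) = -2*(-72 - 5644) = -2*(-5716) = 11432)
(-3867 + R)/(37587 - 22165) = (-3867 + 11432)/(37587 - 22165) = 7565/15422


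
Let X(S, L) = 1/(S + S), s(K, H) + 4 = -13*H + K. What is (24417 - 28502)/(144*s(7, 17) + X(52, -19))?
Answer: 424840/3264767 ≈ 0.13013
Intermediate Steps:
s(K, H) = -4 + K - 13*H (s(K, H) = -4 + (-13*H + K) = -4 + (K - 13*H) = -4 + K - 13*H)
X(S, L) = 1/(2*S)
(24417 - 28502)/(144*s(7, 17) + X(52, -19)) = (24417 - 28502)/(144*(-4 + 7 - 13*17) + (½)/52) = -4085/(144*(-4 + 7 - 221) + (½)*(1/52)) = -4085/(144*(-218) + 1/104) = -4085/(-31392 + 1/104) = -4085/(-3264767/104) = -4085*(-104/3264767) = 424840/3264767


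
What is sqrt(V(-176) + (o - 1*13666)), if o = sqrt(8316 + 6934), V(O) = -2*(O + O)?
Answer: sqrt(-12962 + 5*sqrt(610)) ≈ 113.31*I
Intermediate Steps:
V(O) = -4*O
o = 5*sqrt(610) (o = sqrt(15250) = 5*sqrt(610) ≈ 123.49)
sqrt(V(-176) + (o - 1*13666)) = sqrt(-4*(-176) + (5*sqrt(610) - 1*13666)) = sqrt(704 + (5*sqrt(610) - 13666)) = sqrt(704 + (-13666 + 5*sqrt(610))) = sqrt(-12962 + 5*sqrt(610))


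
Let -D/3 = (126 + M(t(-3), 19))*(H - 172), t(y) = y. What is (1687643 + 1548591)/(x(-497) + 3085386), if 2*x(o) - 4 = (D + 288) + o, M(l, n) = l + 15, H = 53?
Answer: 6472468/6219833 ≈ 1.0406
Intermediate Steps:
M(l, n) = 15 + l
D = 49266 (D = -3*(126 + (15 - 3))*(53 - 172) = -3*(126 + 12)*(-119) = -414*(-119) = -3*(-16422) = 49266)
x(o) = 24779 + o/2 (x(o) = 2 + ((49266 + 288) + o)/2 = 2 + (49554 + o)/2 = 2 + (24777 + o/2) = 24779 + o/2)
(1687643 + 1548591)/(x(-497) + 3085386) = (1687643 + 1548591)/((24779 + (½)*(-497)) + 3085386) = 3236234/((24779 - 497/2) + 3085386) = 3236234/(49061/2 + 3085386) = 3236234/(6219833/2) = 3236234*(2/6219833) = 6472468/6219833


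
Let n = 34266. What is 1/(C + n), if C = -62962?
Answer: -1/28696 ≈ -3.4848e-5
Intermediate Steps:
1/(C + n) = 1/(-62962 + 34266) = 1/(-28696) = -1/28696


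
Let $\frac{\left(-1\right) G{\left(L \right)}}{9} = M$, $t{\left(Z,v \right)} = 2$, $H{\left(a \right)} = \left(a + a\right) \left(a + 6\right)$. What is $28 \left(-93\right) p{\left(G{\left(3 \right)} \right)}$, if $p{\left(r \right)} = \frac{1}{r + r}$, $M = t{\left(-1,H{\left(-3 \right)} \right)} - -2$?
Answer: $\frac{217}{6} \approx 36.167$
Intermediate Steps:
$H{\left(a \right)} = 2 a \left(6 + a\right)$
$M = 4$ ($M = 2 - -2 = 2 + 2 = 4$)
$G{\left(L \right)} = -36$ ($G{\left(L \right)} = \left(-9\right) 4 = -36$)
$p{\left(r \right)} = \frac{1}{2 r}$
$28 \left(-93\right) p{\left(G{\left(3 \right)} \right)} = 28 \left(-93\right) \frac{1}{2 \left(-36\right)} = - 2604 \cdot \frac{1}{2} \left(- \frac{1}{36}\right) = \left(-2604\right) \left(- \frac{1}{72}\right) = \frac{217}{6}$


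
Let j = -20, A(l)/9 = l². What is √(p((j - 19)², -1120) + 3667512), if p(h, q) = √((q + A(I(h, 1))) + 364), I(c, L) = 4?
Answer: √(3667512 + 6*I*√17) ≈ 1915.1 + 0.006*I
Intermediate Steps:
A(l) = 9*l²
p(h, q) = √(508 + q) (p(h, q) = √((q + 9*4²) + 364) = √((q + 9*16) + 364) = √((q + 144) + 364) = √((144 + q) + 364) = √(508 + q))
√(p((j - 19)², -1120) + 3667512) = √(√(508 - 1120) + 3667512) = √(√(-612) + 3667512) = √(6*I*√17 + 3667512) = √(3667512 + 6*I*√17)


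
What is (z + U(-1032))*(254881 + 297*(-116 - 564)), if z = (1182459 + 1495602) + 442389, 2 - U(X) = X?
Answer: 165192054764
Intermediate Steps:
U(X) = 2 - X
z = 3120450 (z = 2678061 + 442389 = 3120450)
(z + U(-1032))*(254881 + 297*(-116 - 564)) = (3120450 + (2 - 1*(-1032)))*(254881 + 297*(-116 - 564)) = (3120450 + (2 + 1032))*(254881 + 297*(-680)) = (3120450 + 1034)*(254881 - 201960) = 3121484*52921 = 165192054764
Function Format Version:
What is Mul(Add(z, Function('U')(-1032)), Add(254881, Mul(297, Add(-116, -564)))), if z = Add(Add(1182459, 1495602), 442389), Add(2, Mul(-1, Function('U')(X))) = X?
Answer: 165192054764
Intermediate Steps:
Function('U')(X) = Add(2, Mul(-1, X))
z = 3120450 (z = Add(2678061, 442389) = 3120450)
Mul(Add(z, Function('U')(-1032)), Add(254881, Mul(297, Add(-116, -564)))) = Mul(Add(3120450, Add(2, Mul(-1, -1032))), Add(254881, Mul(297, Add(-116, -564)))) = Mul(Add(3120450, Add(2, 1032)), Add(254881, Mul(297, -680))) = Mul(Add(3120450, 1034), Add(254881, -201960)) = Mul(3121484, 52921) = 165192054764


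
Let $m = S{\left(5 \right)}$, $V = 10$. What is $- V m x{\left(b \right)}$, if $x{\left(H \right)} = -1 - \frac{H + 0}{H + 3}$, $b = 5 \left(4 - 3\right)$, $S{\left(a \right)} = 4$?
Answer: $65$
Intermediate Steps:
$m = 4$
$b = 5$ ($b = 5 \cdot 1 = 5$)
$x{\left(H \right)} = -1 - \frac{H}{3 + H}$
$- V m x{\left(b \right)} = - 10 \cdot 4 \frac{-3 - 10}{3 + 5} = - 40 \frac{-3 - 10}{8} = - 40 \cdot \frac{1}{8} \left(-13\right) = - \frac{40 \left(-13\right)}{8} = \left(-1\right) \left(-65\right) = 65$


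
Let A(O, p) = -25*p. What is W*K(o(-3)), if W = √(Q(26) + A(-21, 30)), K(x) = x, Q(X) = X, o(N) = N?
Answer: -6*I*√181 ≈ -80.722*I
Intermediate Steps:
W = 2*I*√181 (W = √(26 - 25*30) = √(26 - 750) = √(-724) = 2*I*√181 ≈ 26.907*I)
W*K(o(-3)) = (2*I*√181)*(-3) = -6*I*√181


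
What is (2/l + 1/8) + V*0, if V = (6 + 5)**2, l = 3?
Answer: 19/24 ≈ 0.79167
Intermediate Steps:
V = 121 (V = 11**2 = 121)
(2/l + 1/8) + V*0 = (2/3 + 1/8) + 121*0 = (2*(1/3) + 1*(1/8)) + 0 = (2/3 + 1/8) + 0 = 19/24 + 0 = 19/24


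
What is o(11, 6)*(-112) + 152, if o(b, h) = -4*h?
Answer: 2840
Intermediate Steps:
o(11, 6)*(-112) + 152 = -4*6*(-112) + 152 = -24*(-112) + 152 = 2688 + 152 = 2840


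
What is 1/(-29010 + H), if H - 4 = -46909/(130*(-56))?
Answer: -7280/211116771 ≈ -3.4483e-5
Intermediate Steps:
H = 76029/7280 (H = 4 - 46909/(130*(-56)) = 4 - 46909/(-7280) = 4 - 46909*(-1/7280) = 4 + 46909/7280 = 76029/7280 ≈ 10.444)
1/(-29010 + H) = 1/(-29010 + 76029/7280) = 1/(-211116771/7280) = -7280/211116771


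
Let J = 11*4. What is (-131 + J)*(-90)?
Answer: 7830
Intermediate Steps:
J = 44
(-131 + J)*(-90) = (-131 + 44)*(-90) = -87*(-90) = 7830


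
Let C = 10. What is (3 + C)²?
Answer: 169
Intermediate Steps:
(3 + C)² = (3 + 10)² = 13² = 169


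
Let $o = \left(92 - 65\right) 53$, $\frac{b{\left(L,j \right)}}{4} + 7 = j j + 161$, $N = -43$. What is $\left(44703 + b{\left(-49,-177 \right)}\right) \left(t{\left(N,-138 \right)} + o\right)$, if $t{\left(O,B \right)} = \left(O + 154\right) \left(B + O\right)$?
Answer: $-3184049100$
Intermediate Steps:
$t{\left(O,B \right)} = \left(154 + O\right) \left(B + O\right)$
$b{\left(L,j \right)} = 616 + 4 j^{2}$ ($b{\left(L,j \right)} = -28 + 4 \left(j j + 161\right) = -28 + 4 \left(j^{2} + 161\right) = -28 + 4 \left(161 + j^{2}\right) = -28 + \left(644 + 4 j^{2}\right) = 616 + 4 j^{2}$)
$o = 1431$ ($o = 27 \cdot 53 = 1431$)
$\left(44703 + b{\left(-49,-177 \right)}\right) \left(t{\left(N,-138 \right)} + o\right) = \left(44703 + \left(616 + 4 \left(-177\right)^{2}\right)\right) \left(\left(\left(-43\right)^{2} + 154 \left(-138\right) + 154 \left(-43\right) - -5934\right) + 1431\right) = \left(44703 + \left(616 + 4 \cdot 31329\right)\right) \left(\left(1849 - 21252 - 6622 + 5934\right) + 1431\right) = \left(44703 + \left(616 + 125316\right)\right) \left(-20091 + 1431\right) = \left(44703 + 125932\right) \left(-18660\right) = 170635 \left(-18660\right) = -3184049100$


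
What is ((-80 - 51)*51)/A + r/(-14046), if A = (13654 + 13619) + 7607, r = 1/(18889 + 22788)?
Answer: -1955512489291/10209291276480 ≈ -0.19154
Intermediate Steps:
r = 1/41677 ≈ 2.3994e-5
A = 34880 (A = 27273 + 7607 = 34880)
((-80 - 51)*51)/A + r/(-14046) = ((-80 - 51)*51)/34880 + (1/41677)/(-14046) = -131*51*(1/34880) + (1/41677)*(-1/14046) = -6681*1/34880 - 1/585395142 = -6681/34880 - 1/585395142 = -1955512489291/10209291276480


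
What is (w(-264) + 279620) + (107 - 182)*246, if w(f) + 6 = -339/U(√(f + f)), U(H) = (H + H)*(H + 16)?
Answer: 409505491/1568 + 113*I*√33/4312 ≈ 2.6116e+5 + 0.15054*I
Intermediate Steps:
U(H) = 2*H*(16 + H) (U(H) = (2*H)*(16 + H) = 2*H*(16 + H))
w(f) = -6 - 339*√2/(4*√f*(16 + √2*√f)) (w(f) = -6 - 339*1/(2*(16 + √(f + f))*√(f + f)) = -6 - 339*√2/(4*√f*(16 + √(2*f))) = -6 - 339*√2/(4*√f*(16 + √2*√f)))
(w(-264) + 279620) + (107 - 182)*246 = (3*(-256*I*√66 - 113*√2 - 8*(-264)*√2)/(4*(16*√(-264) - 264*√2)) + 279620) + (107 - 182)*246 = (3*(-256*I*√66 - 113*√2 + 2112*√2)/(4*(16*(2*I*√66) - 264*√2)) + 279620) - 75*246 = (3*(-256*I*√66 - 113*√2 + 2112*√2)/(4*(32*I*√66 - 264*√2)) + 279620) - 18450 = (3*(1999*√2 - 256*I*√66)/(4*(-264*√2 + 32*I*√66)) + 279620) - 18450 = (279620 + 3*(1999*√2 - 256*I*√66)/(4*(-264*√2 + 32*I*√66))) - 18450 = 261170 + 3*(1999*√2 - 256*I*√66)/(4*(-264*√2 + 32*I*√66))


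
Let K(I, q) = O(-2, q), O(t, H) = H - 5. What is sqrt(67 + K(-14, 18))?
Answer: 4*sqrt(5) ≈ 8.9443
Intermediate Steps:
O(t, H) = -5 + H
K(I, q) = -5 + q
sqrt(67 + K(-14, 18)) = sqrt(67 + (-5 + 18)) = sqrt(67 + 13) = sqrt(80) = 4*sqrt(5)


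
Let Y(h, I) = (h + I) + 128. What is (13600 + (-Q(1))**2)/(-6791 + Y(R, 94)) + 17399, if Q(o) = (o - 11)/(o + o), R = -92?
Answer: 115881114/6661 ≈ 17397.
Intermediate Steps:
Y(h, I) = 128 + I + h (Y(h, I) = (I + h) + 128 = 128 + I + h)
Q(o) = (-11 + o)/(2*o) (Q(o) = (-11 + o)/((2*o)) = (-11 + o)*(1/(2*o)) = (-11 + o)/(2*o))
(13600 + (-Q(1))**2)/(-6791 + Y(R, 94)) + 17399 = (13600 + (-(-11 + 1)/(2*1))**2)/(-6791 + (128 + 94 - 92)) + 17399 = (13600 + (-(-10)/2)**2)/(-6791 + 130) + 17399 = (13600 + (-1*(-5))**2)/(-6661) + 17399 = (13600 + 5**2)*(-1/6661) + 17399 = (13600 + 25)*(-1/6661) + 17399 = 13625*(-1/6661) + 17399 = -13625/6661 + 17399 = 115881114/6661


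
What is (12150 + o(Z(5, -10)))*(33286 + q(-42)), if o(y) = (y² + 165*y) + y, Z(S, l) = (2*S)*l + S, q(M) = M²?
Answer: 189445250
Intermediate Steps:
Z(S, l) = S + 2*S*l (Z(S, l) = 2*S*l + S = S + 2*S*l)
o(y) = y² + 166*y
(12150 + o(Z(5, -10)))*(33286 + q(-42)) = (12150 + (5*(1 + 2*(-10)))*(166 + 5*(1 + 2*(-10))))*(33286 + (-42)²) = (12150 + (5*(1 - 20))*(166 + 5*(1 - 20)))*(33286 + 1764) = (12150 + (5*(-19))*(166 + 5*(-19)))*35050 = (12150 - 95*(166 - 95))*35050 = (12150 - 95*71)*35050 = (12150 - 6745)*35050 = 5405*35050 = 189445250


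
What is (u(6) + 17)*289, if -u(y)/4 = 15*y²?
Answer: -619327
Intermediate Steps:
u(y) = -60*y²
(u(6) + 17)*289 = (-60*6² + 17)*289 = (-60*36 + 17)*289 = (-2160 + 17)*289 = -2143*289 = -619327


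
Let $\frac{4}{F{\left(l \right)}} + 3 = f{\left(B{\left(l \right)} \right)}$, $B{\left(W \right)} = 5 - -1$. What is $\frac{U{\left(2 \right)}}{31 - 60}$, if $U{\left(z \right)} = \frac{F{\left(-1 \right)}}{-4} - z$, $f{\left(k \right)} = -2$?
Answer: $\frac{9}{145} \approx 0.062069$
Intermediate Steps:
$B{\left(W \right)} = 6$ ($B{\left(W \right)} = 5 + 1 = 6$)
$F{\left(l \right)} = - \frac{4}{5}$ ($F{\left(l \right)} = \frac{4}{-3 - 2} = \frac{4}{-5} = 4 \left(- \frac{1}{5}\right) = - \frac{4}{5}$)
$U{\left(z \right)} = \frac{1}{5} - z$ ($U{\left(z \right)} = - \frac{4}{5 \left(-4\right)} - z = \left(- \frac{4}{5}\right) \left(- \frac{1}{4}\right) - z = \frac{1}{5} - z$)
$\frac{U{\left(2 \right)}}{31 - 60} = \frac{\frac{1}{5} - 2}{31 - 60} = \frac{\frac{1}{5} - 2}{-29} = \left(- \frac{9}{5}\right) \left(- \frac{1}{29}\right) = \frac{9}{145}$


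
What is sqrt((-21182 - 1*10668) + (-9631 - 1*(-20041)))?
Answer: 8*I*sqrt(335) ≈ 146.42*I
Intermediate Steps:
sqrt((-21182 - 1*10668) + (-9631 - 1*(-20041))) = sqrt((-21182 - 10668) + (-9631 + 20041)) = sqrt(-31850 + 10410) = sqrt(-21440) = 8*I*sqrt(335)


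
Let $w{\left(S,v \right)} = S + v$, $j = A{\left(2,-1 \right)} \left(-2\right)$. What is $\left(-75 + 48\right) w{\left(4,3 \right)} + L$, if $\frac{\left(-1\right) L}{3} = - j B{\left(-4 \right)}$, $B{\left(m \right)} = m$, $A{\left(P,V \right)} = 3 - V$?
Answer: $-93$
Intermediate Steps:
$j = -8$ ($j = \left(3 - -1\right) \left(-2\right) = \left(3 + 1\right) \left(-2\right) = 4 \left(-2\right) = -8$)
$L = 96$ ($L = - 3 \left(- \left(-8\right) \left(-4\right)\right) = - 3 \left(\left(-1\right) 32\right) = \left(-3\right) \left(-32\right) = 96$)
$\left(-75 + 48\right) w{\left(4,3 \right)} + L = \left(-75 + 48\right) \left(4 + 3\right) + 96 = \left(-27\right) 7 + 96 = -189 + 96 = -93$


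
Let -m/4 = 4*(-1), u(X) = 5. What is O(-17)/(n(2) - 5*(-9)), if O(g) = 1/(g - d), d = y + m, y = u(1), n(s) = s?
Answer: -1/1786 ≈ -0.00055991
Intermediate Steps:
y = 5
m = 16 (m = -16*(-1) = -4*(-4) = 16)
d = 21 (d = 5 + 16 = 21)
O(g) = 1/(-21 + g) (O(g) = 1/(g - 1*21) = 1/(g - 21) = 1/(-21 + g))
O(-17)/(n(2) - 5*(-9)) = 1/((-21 - 17)*(2 - 5*(-9))) = 1/((-38)*(2 + 45)) = -1/38/47 = -1/38*1/47 = -1/1786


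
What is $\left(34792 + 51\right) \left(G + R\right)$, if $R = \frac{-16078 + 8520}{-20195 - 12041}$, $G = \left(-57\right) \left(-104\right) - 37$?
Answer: $\frac{3308514173031}{16118} \approx 2.0527 \cdot 10^{8}$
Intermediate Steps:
$G = 5891$ ($G = 5928 - 37 = 5891$)
$R = \frac{3779}{16118}$ ($R = - \frac{7558}{-20195 - 12041} = - \frac{7558}{-32236} = \left(-7558\right) \left(- \frac{1}{32236}\right) = \frac{3779}{16118} \approx 0.23446$)
$\left(34792 + 51\right) \left(G + R\right) = \left(34792 + 51\right) \left(5891 + \frac{3779}{16118}\right) = 34843 \cdot \frac{94954917}{16118} = \frac{3308514173031}{16118}$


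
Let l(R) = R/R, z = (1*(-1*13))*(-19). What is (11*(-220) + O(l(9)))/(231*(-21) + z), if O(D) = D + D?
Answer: 1209/2302 ≈ 0.52520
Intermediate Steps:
z = 247 (z = (1*(-13))*(-19) = -13*(-19) = 247)
l(R) = 1
O(D) = 2*D
(11*(-220) + O(l(9)))/(231*(-21) + z) = (11*(-220) + 2*1)/(231*(-21) + 247) = (-2420 + 2)/(-4851 + 247) = -2418/(-4604) = -2418*(-1/4604) = 1209/2302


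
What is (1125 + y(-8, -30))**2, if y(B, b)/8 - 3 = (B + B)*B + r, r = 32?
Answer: 5900041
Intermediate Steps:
y(B, b) = 280 + 16*B**2 (y(B, b) = 24 + 8*((B + B)*B + 32) = 24 + 8*((2*B)*B + 32) = 24 + 8*(2*B**2 + 32) = 24 + 8*(32 + 2*B**2) = 24 + (256 + 16*B**2) = 280 + 16*B**2)
(1125 + y(-8, -30))**2 = (1125 + (280 + 16*(-8)**2))**2 = (1125 + (280 + 16*64))**2 = (1125 + (280 + 1024))**2 = (1125 + 1304)**2 = 2429**2 = 5900041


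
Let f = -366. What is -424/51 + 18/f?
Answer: -26017/3111 ≈ -8.3629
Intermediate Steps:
-424/51 + 18/f = -424/51 + 18/(-366) = -424*1/51 + 18*(-1/366) = -424/51 - 3/61 = -26017/3111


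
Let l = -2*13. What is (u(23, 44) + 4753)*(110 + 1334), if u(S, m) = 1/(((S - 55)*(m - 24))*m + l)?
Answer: 96724937154/14093 ≈ 6.8633e+6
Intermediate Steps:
l = -26
u(S, m) = 1/(-26 + m*(-55 + S)*(-24 + m)) (u(S, m) = 1/(((S - 55)*(m - 24))*m - 26) = 1/(((-55 + S)*(-24 + m))*m - 26) = 1/(m*(-55 + S)*(-24 + m) - 26) = 1/(-26 + m*(-55 + S)*(-24 + m)))
(u(23, 44) + 4753)*(110 + 1334) = (1/(-26 - 55*44² + 1320*44 + 23*44² - 24*23*44) + 4753)*(110 + 1334) = (1/(-26 - 55*1936 + 58080 + 23*1936 - 24288) + 4753)*1444 = (1/(-26 - 106480 + 58080 + 44528 - 24288) + 4753)*1444 = (1/(-28186) + 4753)*1444 = (-1/28186 + 4753)*1444 = (133968057/28186)*1444 = 96724937154/14093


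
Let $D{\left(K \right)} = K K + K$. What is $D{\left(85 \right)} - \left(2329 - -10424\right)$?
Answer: $-5443$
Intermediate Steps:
$D{\left(K \right)} = K + K^{2}$ ($D{\left(K \right)} = K^{2} + K = K + K^{2}$)
$D{\left(85 \right)} - \left(2329 - -10424\right) = 85 \left(1 + 85\right) - \left(2329 - -10424\right) = 85 \cdot 86 - \left(2329 + 10424\right) = 7310 - 12753 = -5443$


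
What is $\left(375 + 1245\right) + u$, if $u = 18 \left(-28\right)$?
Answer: $1116$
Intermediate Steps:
$u = -504$
$\left(375 + 1245\right) + u = \left(375 + 1245\right) - 504 = 1620 - 504 = 1116$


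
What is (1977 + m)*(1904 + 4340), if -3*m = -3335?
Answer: 57856904/3 ≈ 1.9286e+7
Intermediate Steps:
m = 3335/3 (m = -1/3*(-3335) = 3335/3 ≈ 1111.7)
(1977 + m)*(1904 + 4340) = (1977 + 3335/3)*(1904 + 4340) = (9266/3)*6244 = 57856904/3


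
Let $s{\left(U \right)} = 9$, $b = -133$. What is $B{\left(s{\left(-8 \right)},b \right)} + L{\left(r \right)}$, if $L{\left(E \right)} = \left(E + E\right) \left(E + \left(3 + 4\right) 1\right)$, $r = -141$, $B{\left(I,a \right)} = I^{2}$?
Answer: $37869$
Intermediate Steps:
$L{\left(E \right)} = 2 E \left(7 + E\right)$ ($L{\left(E \right)} = 2 E \left(E + 7 \cdot 1\right) = 2 E \left(E + 7\right) = 2 E \left(7 + E\right)$)
$B{\left(s{\left(-8 \right)},b \right)} + L{\left(r \right)} = 9^{2} + 2 \left(-141\right) \left(7 - 141\right) = 81 + 2 \left(-141\right) \left(-134\right) = 81 + 37788 = 37869$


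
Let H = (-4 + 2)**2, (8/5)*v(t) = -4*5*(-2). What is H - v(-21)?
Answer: -21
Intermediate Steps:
v(t) = 25 (v(t) = 5*(-4*5*(-2))/8 = 5*(-20*(-2))/8 = (5/8)*40 = 25)
H = 4 (H = (-2)**2 = 4)
H - v(-21) = 4 - 1*25 = 4 - 25 = -21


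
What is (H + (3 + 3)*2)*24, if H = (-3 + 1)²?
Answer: 384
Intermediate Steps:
H = 4 (H = (-2)² = 4)
(H + (3 + 3)*2)*24 = (4 + (3 + 3)*2)*24 = (4 + 6*2)*24 = (4 + 12)*24 = 16*24 = 384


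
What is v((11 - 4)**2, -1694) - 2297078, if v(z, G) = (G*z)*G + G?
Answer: 138313392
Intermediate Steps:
v(z, G) = G + z*G**2 (v(z, G) = z*G**2 + G = G + z*G**2)
v((11 - 4)**2, -1694) - 2297078 = -1694*(1 - 1694*(11 - 4)**2) - 2297078 = -1694*(1 - 1694*7**2) - 2297078 = -1694*(1 - 1694*49) - 2297078 = -1694*(1 - 83006) - 2297078 = -1694*(-83005) - 2297078 = 140610470 - 2297078 = 138313392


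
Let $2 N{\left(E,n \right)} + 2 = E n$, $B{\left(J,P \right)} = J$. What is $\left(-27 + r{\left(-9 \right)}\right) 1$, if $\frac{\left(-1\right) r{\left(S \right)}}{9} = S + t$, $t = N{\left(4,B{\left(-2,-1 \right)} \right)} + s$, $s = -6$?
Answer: $153$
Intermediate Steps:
$N{\left(E,n \right)} = -1 + \frac{E n}{2}$
$t = -11$ ($t = \left(-1 + \frac{1}{2} \cdot 4 \left(-2\right)\right) - 6 = \left(-1 - 4\right) - 6 = -5 - 6 = -11$)
$r{\left(S \right)} = 99 - 9 S$ ($r{\left(S \right)} = - 9 \left(S - 11\right) = - 9 \left(-11 + S\right) = 99 - 9 S$)
$\left(-27 + r{\left(-9 \right)}\right) 1 = \left(-27 + \left(99 - -81\right)\right) 1 = \left(-27 + \left(99 + 81\right)\right) 1 = \left(-27 + 180\right) 1 = 153 \cdot 1 = 153$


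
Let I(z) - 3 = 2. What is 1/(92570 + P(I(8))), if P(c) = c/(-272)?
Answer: 272/25179035 ≈ 1.0803e-5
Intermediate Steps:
I(z) = 5 (I(z) = 3 + 2 = 5)
P(c) = -c/272 (P(c) = c*(-1/272) = -c/272)
1/(92570 + P(I(8))) = 1/(92570 - 1/272*5) = 1/(92570 - 5/272) = 1/(25179035/272) = 272/25179035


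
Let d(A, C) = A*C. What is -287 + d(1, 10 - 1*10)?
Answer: -287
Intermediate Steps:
-287 + d(1, 10 - 1*10) = -287 + 1*(10 - 1*10) = -287 + 1*(10 - 10) = -287 + 1*0 = -287 + 0 = -287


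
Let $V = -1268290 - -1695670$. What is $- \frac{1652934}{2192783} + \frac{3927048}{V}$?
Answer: $\frac{658727763472}{78095966545} \approx 8.4348$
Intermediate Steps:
$V = 427380$ ($V = -1268290 + 1695670 = 427380$)
$- \frac{1652934}{2192783} + \frac{3927048}{V} = - \frac{1652934}{2192783} + \frac{3927048}{427380} = \left(-1652934\right) \frac{1}{2192783} + 3927048 \cdot \frac{1}{427380} = - \frac{1652934}{2192783} + \frac{327254}{35615} = \frac{658727763472}{78095966545}$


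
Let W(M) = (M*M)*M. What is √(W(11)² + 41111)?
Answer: 24*√3147 ≈ 1346.4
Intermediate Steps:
W(M) = M³ (W(M) = M²*M = M³)
√(W(11)² + 41111) = √((11³)² + 41111) = √(1331² + 41111) = √(1771561 + 41111) = √1812672 = 24*√3147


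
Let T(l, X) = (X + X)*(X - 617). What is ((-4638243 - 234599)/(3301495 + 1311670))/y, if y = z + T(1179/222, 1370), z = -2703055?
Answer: 4872842/2951664427775 ≈ 1.6509e-6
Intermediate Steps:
T(l, X) = 2*X*(-617 + X) (T(l, X) = (2*X)*(-617 + X) = 2*X*(-617 + X))
y = -639835 (y = -2703055 + 2*1370*(-617 + 1370) = -2703055 + 2*1370*753 = -2703055 + 2063220 = -639835)
((-4638243 - 234599)/(3301495 + 1311670))/y = ((-4638243 - 234599)/(3301495 + 1311670))/(-639835) = -4872842/4613165*(-1/639835) = 4872842/2951664427775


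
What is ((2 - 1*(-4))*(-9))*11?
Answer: -594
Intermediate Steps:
((2 - 1*(-4))*(-9))*11 = ((2 + 4)*(-9))*11 = (6*(-9))*11 = -54*11 = -594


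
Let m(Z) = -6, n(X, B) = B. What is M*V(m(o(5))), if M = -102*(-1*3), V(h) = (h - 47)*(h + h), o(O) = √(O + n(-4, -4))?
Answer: 194616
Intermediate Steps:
o(O) = √(-4 + O) (o(O) = √(O - 4) = √(-4 + O))
V(h) = 2*h*(-47 + h) (V(h) = (-47 + h)*(2*h) = 2*h*(-47 + h))
M = 306 (M = -102*(-3) = -1*(-306) = 306)
M*V(m(o(5))) = 306*(2*(-6)*(-47 - 6)) = 306*(2*(-6)*(-53)) = 306*636 = 194616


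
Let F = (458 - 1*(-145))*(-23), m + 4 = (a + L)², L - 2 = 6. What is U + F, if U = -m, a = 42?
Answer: -16365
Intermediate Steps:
L = 8 (L = 2 + 6 = 8)
m = 2496 (m = -4 + (42 + 8)² = -4 + 50² = -4 + 2500 = 2496)
F = -13869 (F = (458 + 145)*(-23) = 603*(-23) = -13869)
U = -2496 (U = -1*2496 = -2496)
U + F = -2496 - 13869 = -16365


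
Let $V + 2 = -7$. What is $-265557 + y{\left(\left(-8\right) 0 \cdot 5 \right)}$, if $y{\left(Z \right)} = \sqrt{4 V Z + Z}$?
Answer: $-265557$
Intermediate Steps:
$V = -9$ ($V = -2 - 7 = -9$)
$y{\left(Z \right)} = \sqrt{35} \sqrt{- Z}$ ($y{\left(Z \right)} = \sqrt{4 \left(-9\right) Z + Z} = \sqrt{- 36 Z + Z} = \sqrt{- 35 Z} = \sqrt{35} \sqrt{- Z}$)
$-265557 + y{\left(\left(-8\right) 0 \cdot 5 \right)} = -265557 + \sqrt{35} \sqrt{- \left(-8\right) 0 \cdot 5} = -265557 + \sqrt{35} \sqrt{- 0 \cdot 5} = -265557 + \sqrt{35} \sqrt{\left(-1\right) 0} = -265557 + \sqrt{35} \sqrt{0} = -265557 + \sqrt{35} \cdot 0 = -265557 + 0 = -265557$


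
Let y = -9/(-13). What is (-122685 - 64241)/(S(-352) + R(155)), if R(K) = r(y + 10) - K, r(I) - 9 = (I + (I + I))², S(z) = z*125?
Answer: 31590494/7286785 ≈ 4.3353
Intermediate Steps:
S(z) = 125*z
y = 9/13 (y = -9*(-1/13) = 9/13 ≈ 0.69231)
r(I) = 9 + 9*I² (r(I) = 9 + (I + (I + I))² = 9 + (I + 2*I)² = 9 + (3*I)² = 9 + 9*I²)
R(K) = 175410/169 - K (R(K) = (9 + 9*(9/13 + 10)²) - K = (9 + 9*(139/13)²) - K = (9 + 9*(19321/169)) - K = (9 + 173889/169) - K = 175410/169 - K)
(-122685 - 64241)/(S(-352) + R(155)) = (-122685 - 64241)/(125*(-352) + (175410/169 - 1*155)) = -186926/(-44000 + (175410/169 - 155)) = -186926/(-44000 + 149215/169) = -186926/(-7286785/169) = -186926*(-169/7286785) = 31590494/7286785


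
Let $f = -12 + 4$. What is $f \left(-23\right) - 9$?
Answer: $175$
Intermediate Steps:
$f = -8$
$f \left(-23\right) - 9 = \left(-8\right) \left(-23\right) - 9 = 184 - 9 = 175$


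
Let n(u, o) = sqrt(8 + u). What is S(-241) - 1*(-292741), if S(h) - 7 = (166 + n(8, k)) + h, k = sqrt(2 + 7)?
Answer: 292677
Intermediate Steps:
k = 3 (k = sqrt(9) = 3)
S(h) = 177 + h (S(h) = 7 + ((166 + sqrt(8 + 8)) + h) = 7 + ((166 + sqrt(16)) + h) = 7 + ((166 + 4) + h) = 7 + (170 + h) = 177 + h)
S(-241) - 1*(-292741) = (177 - 241) - 1*(-292741) = -64 + 292741 = 292677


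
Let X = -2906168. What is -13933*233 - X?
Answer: -340221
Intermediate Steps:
-13933*233 - X = -13933*233 - 1*(-2906168) = -3246389 + 2906168 = -340221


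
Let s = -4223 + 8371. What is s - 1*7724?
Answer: -3576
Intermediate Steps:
s = 4148
s - 1*7724 = 4148 - 1*7724 = 4148 - 7724 = -3576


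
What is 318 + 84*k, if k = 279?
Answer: 23754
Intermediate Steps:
318 + 84*k = 318 + 84*279 = 318 + 23436 = 23754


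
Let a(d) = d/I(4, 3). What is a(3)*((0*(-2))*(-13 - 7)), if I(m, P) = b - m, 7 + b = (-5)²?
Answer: 0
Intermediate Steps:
b = 18 (b = -7 + (-5)² = -7 + 25 = 18)
I(m, P) = 18 - m
a(d) = d/14 (a(d) = d/(18 - 1*4) = d/(18 - 4) = d/14)
a(3)*((0*(-2))*(-13 - 7)) = ((1/14)*3)*((0*(-2))*(-13 - 7)) = 3*(0*(-20))/14 = (3/14)*0 = 0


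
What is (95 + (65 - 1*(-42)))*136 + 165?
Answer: 27637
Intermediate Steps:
(95 + (65 - 1*(-42)))*136 + 165 = (95 + (65 + 42))*136 + 165 = (95 + 107)*136 + 165 = 202*136 + 165 = 27472 + 165 = 27637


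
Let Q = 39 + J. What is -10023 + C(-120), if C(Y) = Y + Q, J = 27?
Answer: -10077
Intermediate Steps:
Q = 66 (Q = 39 + 27 = 66)
C(Y) = 66 + Y (C(Y) = Y + 66 = 66 + Y)
-10023 + C(-120) = -10023 + (66 - 120) = -10023 - 54 = -10077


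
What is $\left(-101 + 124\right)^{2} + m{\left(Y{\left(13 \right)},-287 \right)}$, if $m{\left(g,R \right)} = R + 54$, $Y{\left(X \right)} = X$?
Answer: $296$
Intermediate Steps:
$m{\left(g,R \right)} = 54 + R$
$\left(-101 + 124\right)^{2} + m{\left(Y{\left(13 \right)},-287 \right)} = \left(-101 + 124\right)^{2} + \left(54 - 287\right) = 23^{2} - 233 = 529 - 233 = 296$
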